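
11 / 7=1.57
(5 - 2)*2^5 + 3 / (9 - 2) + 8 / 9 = 6131 / 63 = 97.32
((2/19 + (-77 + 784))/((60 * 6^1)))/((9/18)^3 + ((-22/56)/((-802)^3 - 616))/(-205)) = 994519253479640/63290953606239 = 15.71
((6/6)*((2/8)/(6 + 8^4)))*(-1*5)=-5/16408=-0.00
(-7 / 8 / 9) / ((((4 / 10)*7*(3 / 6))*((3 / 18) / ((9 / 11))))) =-15 / 44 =-0.34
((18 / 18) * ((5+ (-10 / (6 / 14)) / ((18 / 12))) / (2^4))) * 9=-95 / 16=-5.94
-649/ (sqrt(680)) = -649* sqrt(170)/ 340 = -24.89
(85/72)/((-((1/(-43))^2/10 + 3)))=-46225/117468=-0.39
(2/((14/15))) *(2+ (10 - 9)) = 45/7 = 6.43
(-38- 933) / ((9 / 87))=-28159 / 3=-9386.33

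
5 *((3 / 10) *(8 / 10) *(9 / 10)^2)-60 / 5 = -2757 / 250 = -11.03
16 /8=2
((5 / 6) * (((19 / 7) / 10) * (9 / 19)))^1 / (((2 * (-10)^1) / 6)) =-9 / 280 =-0.03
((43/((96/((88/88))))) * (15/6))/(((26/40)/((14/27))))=7525/8424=0.89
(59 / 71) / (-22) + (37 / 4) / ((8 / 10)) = 144013 / 12496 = 11.52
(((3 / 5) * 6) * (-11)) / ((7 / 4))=-792 / 35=-22.63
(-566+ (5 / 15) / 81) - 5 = -138752 / 243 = -571.00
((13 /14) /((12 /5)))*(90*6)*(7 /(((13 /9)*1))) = 2025 /2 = 1012.50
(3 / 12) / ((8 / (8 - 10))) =-1 / 16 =-0.06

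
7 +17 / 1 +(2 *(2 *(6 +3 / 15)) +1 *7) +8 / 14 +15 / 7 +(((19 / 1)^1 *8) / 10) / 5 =10772 / 175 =61.55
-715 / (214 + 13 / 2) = -1430 / 441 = -3.24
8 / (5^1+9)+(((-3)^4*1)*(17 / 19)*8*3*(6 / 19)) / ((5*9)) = 12.78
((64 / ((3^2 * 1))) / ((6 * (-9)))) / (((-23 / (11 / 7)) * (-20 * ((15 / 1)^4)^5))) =-88 / 65047009525453090667724609375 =-0.00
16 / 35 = 0.46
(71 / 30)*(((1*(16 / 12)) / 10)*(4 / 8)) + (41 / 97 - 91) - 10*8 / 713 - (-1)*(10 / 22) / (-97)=-30994870609 / 342346950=-90.54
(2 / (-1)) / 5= -0.40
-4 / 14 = -2 / 7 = -0.29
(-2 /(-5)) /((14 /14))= 2 /5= 0.40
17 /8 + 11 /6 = 95 /24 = 3.96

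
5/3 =1.67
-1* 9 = -9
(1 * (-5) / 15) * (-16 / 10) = 8 / 15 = 0.53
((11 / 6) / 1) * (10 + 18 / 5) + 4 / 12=379 / 15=25.27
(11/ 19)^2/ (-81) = -121/ 29241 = -0.00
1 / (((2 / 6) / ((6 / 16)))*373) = 9 / 2984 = 0.00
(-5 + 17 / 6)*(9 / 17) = -39 / 34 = -1.15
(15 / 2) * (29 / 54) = 145 / 36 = 4.03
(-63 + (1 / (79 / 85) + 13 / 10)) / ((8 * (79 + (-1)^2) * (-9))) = 47893 / 4550400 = 0.01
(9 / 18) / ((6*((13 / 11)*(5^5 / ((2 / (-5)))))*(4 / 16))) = -22 / 609375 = -0.00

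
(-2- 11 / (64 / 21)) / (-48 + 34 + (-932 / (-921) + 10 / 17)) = 5620863 / 12425216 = 0.45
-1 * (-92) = 92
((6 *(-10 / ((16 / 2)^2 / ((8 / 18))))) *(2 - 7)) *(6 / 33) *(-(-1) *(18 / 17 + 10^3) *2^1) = 425450 / 561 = 758.38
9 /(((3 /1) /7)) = 21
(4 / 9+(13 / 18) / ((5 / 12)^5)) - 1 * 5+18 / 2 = 1742408 / 28125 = 61.95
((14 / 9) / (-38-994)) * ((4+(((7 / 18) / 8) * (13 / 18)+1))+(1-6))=-637 / 12037248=-0.00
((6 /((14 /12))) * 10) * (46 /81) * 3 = 87.62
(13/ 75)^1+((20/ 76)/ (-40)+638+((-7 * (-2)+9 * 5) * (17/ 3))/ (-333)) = 637.16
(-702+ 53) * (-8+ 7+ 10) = -5841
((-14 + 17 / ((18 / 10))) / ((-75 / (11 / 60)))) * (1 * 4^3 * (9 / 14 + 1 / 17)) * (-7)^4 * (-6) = -413339696 / 57375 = -7204.18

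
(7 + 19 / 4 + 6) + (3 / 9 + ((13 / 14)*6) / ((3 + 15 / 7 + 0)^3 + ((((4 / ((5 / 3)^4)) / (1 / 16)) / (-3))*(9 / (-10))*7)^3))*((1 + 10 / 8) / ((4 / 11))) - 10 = 330150042445290259 / 33624071926152192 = 9.82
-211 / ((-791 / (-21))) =-633 / 113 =-5.60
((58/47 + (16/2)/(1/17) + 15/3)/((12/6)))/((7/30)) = 14325/47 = 304.79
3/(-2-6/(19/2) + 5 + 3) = 19/34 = 0.56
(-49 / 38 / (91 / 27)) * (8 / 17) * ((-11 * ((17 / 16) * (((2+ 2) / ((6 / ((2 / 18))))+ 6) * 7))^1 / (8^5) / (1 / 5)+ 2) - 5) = 76196239 / 137592832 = 0.55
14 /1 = 14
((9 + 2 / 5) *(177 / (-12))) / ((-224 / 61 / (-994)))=-12009863 / 320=-37530.82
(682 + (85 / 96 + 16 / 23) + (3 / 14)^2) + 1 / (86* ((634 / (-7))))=1008189068365 / 1474765152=683.63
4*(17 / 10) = 34 / 5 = 6.80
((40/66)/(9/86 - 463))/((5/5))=-1720/1313697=-0.00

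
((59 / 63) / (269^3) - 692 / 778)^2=180030848984285555226961 / 227558981642512006145169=0.79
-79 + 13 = -66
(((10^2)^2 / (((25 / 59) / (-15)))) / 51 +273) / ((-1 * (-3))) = -113359 / 51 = -2222.73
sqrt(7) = 2.65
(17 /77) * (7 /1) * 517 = 799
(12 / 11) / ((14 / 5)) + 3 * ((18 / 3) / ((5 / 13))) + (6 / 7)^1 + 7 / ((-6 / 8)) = 38.71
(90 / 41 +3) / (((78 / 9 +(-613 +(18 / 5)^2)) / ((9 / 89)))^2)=97048125 / 638866139847449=0.00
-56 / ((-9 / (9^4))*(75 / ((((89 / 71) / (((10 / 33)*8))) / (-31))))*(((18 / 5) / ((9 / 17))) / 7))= -34970859 / 3741700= -9.35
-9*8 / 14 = -36 / 7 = -5.14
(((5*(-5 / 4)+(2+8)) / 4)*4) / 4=15 / 16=0.94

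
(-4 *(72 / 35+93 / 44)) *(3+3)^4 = -8324208 / 385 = -21621.32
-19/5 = -3.80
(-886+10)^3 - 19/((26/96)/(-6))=-8738872416/13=-672220955.08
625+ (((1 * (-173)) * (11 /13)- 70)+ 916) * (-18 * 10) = -1628975 /13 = -125305.77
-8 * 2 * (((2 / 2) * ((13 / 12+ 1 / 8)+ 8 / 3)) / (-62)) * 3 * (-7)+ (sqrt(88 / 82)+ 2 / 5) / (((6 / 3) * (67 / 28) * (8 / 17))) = -13951 / 670+ 119 * sqrt(451) / 5494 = -20.36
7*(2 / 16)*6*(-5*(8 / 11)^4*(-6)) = 645120 / 14641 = 44.06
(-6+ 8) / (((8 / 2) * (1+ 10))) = 1 / 22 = 0.05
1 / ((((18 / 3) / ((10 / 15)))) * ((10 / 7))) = 7 / 90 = 0.08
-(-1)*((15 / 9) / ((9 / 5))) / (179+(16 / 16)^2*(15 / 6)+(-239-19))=-50 / 4131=-0.01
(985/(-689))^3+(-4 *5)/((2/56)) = -184122022265/327082769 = -562.92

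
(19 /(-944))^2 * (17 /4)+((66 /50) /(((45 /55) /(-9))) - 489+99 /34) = -500.61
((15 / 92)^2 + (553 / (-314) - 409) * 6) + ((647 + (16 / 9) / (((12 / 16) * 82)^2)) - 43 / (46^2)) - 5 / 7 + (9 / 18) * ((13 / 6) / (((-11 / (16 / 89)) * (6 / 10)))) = -2254629844008233387 / 1239963128634384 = -1818.30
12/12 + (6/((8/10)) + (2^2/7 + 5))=197/14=14.07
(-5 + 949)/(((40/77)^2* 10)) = 349811/1000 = 349.81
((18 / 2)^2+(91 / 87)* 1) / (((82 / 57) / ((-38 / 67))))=-2576818 / 79663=-32.35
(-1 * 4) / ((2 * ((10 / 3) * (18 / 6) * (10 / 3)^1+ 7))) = -6 / 121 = -0.05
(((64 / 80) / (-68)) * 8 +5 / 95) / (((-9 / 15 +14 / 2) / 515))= -3.34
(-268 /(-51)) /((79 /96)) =8576 /1343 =6.39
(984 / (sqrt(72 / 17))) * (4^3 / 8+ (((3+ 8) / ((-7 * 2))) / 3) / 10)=137309 * sqrt(34) / 210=3812.58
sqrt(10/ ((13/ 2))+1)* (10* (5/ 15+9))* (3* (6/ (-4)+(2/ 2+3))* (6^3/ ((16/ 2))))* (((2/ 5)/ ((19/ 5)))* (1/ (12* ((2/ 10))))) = 15750* sqrt(429)/ 247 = 1320.72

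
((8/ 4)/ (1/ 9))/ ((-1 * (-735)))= 6/ 245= 0.02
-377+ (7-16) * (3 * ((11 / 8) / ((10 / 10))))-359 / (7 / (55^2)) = -8710991 / 56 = -155553.41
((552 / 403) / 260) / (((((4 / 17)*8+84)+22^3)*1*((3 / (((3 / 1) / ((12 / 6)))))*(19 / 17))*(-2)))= -19941 / 181638435160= -0.00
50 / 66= 0.76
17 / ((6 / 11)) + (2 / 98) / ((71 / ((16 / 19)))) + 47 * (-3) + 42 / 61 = -2640530791 / 24192966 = -109.14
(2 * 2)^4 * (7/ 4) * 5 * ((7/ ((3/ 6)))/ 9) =31360/ 9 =3484.44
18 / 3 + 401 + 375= 782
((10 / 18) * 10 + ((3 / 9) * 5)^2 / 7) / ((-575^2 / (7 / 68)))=-1 / 539580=-0.00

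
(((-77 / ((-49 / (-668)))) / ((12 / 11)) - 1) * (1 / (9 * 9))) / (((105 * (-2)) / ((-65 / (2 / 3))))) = -65741 / 11907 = -5.52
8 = 8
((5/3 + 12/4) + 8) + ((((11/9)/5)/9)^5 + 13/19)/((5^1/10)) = 2905653673619938/207027823809375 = 14.04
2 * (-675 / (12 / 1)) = -225 / 2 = -112.50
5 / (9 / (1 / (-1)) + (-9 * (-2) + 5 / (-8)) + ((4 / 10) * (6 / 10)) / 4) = 1000 / 1687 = 0.59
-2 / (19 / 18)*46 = -1656 / 19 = -87.16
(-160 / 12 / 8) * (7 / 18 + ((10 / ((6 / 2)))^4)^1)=-100315 / 486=-206.41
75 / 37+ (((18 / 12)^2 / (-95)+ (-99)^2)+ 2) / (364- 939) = -121442347 / 8084500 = -15.02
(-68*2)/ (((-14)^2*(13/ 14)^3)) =-1904/ 2197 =-0.87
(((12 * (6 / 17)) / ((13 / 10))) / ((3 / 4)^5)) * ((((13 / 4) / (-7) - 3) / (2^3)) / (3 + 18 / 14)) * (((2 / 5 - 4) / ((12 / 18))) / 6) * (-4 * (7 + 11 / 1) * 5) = -99328 / 221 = -449.45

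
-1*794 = -794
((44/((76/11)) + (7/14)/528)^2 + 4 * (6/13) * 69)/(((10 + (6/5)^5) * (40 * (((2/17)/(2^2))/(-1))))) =-9338912273823125/816944253345792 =-11.43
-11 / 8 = -1.38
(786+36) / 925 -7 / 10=349 / 1850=0.19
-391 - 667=-1058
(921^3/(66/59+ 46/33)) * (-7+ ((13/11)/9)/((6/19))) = -20029781363421/9784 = -2047197604.60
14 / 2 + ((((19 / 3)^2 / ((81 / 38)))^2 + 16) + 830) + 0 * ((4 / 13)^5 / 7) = 641502697 / 531441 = 1207.10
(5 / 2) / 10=1 / 4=0.25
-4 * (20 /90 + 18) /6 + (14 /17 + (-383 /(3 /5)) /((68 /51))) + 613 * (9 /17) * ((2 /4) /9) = -866675 /1836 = -472.05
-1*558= -558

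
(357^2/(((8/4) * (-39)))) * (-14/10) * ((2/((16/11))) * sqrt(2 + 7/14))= 3271191 * sqrt(10)/2080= 4973.28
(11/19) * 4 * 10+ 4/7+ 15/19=3261/133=24.52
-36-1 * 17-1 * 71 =-124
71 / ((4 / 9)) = 639 / 4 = 159.75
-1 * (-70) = 70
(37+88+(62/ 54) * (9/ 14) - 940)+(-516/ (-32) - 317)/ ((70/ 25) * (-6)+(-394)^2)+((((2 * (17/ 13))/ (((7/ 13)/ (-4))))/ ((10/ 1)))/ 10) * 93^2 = -8131539740839/ 3259603200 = -2494.64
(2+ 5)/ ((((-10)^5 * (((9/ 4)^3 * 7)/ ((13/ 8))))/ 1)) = -13/ 9112500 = -0.00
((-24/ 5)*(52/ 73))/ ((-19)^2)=-1248/ 131765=-0.01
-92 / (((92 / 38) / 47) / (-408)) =728688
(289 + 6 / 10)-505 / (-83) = 122709 / 415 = 295.68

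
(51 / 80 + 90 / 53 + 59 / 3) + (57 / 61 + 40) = 48833849 / 775920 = 62.94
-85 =-85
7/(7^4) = 1/343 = 0.00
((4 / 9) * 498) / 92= 166 / 69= 2.41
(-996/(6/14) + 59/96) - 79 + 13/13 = -230533/96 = -2401.39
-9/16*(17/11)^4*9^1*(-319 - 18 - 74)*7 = 19463483277/234256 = 83086.38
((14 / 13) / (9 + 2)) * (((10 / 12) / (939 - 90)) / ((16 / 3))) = 0.00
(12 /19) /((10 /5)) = 6 /19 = 0.32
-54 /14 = -27 /7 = -3.86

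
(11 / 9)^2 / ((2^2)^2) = 121 / 1296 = 0.09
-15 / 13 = -1.15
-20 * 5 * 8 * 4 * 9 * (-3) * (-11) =-950400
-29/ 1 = -29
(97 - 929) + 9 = -823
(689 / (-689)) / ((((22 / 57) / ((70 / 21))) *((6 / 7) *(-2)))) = 665 / 132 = 5.04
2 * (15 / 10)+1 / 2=7 / 2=3.50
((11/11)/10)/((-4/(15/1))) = -3/8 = -0.38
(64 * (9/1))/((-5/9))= -5184/5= -1036.80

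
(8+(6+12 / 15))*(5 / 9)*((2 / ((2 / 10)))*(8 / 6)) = 2960 / 27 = 109.63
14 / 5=2.80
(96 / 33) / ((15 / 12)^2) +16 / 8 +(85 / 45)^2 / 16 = 4.08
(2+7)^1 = 9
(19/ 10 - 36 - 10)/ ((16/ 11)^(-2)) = -56448/ 605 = -93.30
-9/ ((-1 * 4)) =9/ 4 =2.25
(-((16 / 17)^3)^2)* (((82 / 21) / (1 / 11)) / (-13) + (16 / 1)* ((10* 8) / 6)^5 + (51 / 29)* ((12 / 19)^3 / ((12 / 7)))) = -497553553319624915812352 / 106169554484469567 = -4686405.21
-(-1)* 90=90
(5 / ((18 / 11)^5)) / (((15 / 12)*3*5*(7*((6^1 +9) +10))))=161051 / 1240029000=0.00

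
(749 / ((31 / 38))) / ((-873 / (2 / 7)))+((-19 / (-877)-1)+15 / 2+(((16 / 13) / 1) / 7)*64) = 75480967787 / 4319633682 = 17.47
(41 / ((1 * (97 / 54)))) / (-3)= -738 / 97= -7.61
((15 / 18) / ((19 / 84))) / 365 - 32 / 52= -10914 / 18031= -0.61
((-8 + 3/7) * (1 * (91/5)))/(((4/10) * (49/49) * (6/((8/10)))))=-689/15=-45.93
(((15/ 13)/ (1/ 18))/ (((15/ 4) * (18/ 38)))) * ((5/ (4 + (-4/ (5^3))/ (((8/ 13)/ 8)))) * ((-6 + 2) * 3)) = -35625/ 182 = -195.74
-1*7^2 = -49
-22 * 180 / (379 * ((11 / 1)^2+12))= -3960 / 50407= -0.08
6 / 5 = 1.20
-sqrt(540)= -6*sqrt(15)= -23.24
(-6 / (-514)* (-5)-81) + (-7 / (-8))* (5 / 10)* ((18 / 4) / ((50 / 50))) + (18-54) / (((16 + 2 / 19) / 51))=-1587969 / 8224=-193.09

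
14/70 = 1/5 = 0.20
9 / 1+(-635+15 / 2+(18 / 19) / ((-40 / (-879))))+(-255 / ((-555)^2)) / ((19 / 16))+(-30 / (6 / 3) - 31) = -1004569181 / 1560660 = -643.68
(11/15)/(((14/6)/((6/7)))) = 66/245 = 0.27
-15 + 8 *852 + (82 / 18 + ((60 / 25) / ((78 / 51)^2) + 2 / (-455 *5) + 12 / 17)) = 30802801657 / 4524975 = 6807.29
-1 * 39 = -39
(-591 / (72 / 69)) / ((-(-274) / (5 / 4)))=-2.58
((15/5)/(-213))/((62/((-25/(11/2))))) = 0.00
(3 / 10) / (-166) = -3 / 1660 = -0.00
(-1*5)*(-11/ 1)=55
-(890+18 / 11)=-9808 / 11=-891.64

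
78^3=474552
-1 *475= -475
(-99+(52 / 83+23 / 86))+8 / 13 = -9046549 / 92794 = -97.49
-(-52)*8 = 416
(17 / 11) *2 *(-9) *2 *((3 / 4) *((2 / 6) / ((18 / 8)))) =-68 / 11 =-6.18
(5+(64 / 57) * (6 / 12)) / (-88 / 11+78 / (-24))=-1268 / 2565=-0.49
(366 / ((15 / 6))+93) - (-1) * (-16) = 1117 / 5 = 223.40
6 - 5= 1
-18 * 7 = -126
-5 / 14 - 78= -1097 / 14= -78.36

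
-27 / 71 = -0.38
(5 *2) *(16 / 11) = 160 / 11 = 14.55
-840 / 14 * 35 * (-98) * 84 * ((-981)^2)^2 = 16010344836465991200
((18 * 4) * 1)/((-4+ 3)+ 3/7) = -126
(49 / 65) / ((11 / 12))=588 / 715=0.82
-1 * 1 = -1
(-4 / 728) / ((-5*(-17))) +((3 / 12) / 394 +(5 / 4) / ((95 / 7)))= 21465123 / 231616840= 0.09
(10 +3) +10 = 23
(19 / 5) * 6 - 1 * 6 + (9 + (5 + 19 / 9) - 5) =27.91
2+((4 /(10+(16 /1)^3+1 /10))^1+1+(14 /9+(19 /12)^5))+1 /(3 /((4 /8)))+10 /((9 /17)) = 114307547173 /3405763584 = 33.56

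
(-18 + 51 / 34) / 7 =-33 / 14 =-2.36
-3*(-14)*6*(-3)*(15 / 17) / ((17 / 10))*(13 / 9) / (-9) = 18200 / 289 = 62.98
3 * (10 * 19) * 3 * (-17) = -29070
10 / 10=1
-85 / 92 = -0.92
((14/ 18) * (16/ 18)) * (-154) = -106.47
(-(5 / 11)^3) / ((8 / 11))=-125 / 968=-0.13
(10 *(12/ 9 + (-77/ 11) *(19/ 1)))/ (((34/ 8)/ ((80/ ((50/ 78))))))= -657280/ 17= -38663.53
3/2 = 1.50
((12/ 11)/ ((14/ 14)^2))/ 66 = 2/ 121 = 0.02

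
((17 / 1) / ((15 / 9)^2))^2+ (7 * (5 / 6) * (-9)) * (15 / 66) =701871 / 27500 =25.52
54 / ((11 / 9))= 486 / 11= 44.18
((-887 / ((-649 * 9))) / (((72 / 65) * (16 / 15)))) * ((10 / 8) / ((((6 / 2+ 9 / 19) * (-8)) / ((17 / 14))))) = -465564125 / 66319368192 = -0.01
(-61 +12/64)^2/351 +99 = 9842473/89856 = 109.54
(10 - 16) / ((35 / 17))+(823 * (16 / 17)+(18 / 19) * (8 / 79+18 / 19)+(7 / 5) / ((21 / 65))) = 39554321407 / 50906415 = 777.00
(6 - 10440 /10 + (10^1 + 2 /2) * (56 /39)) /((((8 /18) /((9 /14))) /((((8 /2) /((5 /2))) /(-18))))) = 59799 /455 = 131.43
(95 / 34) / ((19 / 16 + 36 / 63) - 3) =-5320 / 2363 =-2.25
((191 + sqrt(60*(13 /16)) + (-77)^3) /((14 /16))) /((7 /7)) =-3650736 /7 + 4*sqrt(195) /7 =-521525.73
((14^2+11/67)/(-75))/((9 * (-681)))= 4381/10266075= 0.00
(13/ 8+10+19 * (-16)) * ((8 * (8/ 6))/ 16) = -2339/ 12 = -194.92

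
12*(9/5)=108/5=21.60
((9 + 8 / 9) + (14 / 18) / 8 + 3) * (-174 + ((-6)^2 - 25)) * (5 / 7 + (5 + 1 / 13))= -80317435 / 6552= -12258.46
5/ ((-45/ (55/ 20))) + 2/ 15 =-31/ 180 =-0.17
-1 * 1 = -1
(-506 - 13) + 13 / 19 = -9848 / 19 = -518.32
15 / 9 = 5 / 3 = 1.67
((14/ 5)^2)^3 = 481.89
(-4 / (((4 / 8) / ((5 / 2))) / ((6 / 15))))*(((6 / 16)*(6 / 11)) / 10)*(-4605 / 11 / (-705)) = -2763 / 28435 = -0.10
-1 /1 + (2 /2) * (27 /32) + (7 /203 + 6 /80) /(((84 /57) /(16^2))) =612653 /32480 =18.86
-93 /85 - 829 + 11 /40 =-564277 /680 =-829.82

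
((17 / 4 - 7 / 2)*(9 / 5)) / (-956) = -27 / 19120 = -0.00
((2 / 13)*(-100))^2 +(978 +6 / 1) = 206296 / 169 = 1220.69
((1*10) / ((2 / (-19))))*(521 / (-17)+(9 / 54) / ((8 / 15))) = 783845 / 272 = 2881.78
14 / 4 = 7 / 2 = 3.50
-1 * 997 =-997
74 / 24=37 / 12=3.08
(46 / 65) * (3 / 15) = 46 / 325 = 0.14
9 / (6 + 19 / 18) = 162 / 127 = 1.28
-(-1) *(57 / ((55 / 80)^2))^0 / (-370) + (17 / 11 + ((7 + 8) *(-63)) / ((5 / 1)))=-762951 / 4070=-187.46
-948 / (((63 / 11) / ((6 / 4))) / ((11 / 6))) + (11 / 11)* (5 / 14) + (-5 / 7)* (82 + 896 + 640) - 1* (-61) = -65081 / 42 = -1549.55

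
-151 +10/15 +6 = -433/3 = -144.33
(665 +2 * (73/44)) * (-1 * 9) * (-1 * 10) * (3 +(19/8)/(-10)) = 29244267/176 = 166160.61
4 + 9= 13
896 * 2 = 1792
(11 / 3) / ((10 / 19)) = 209 / 30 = 6.97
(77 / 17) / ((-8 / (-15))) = 1155 / 136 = 8.49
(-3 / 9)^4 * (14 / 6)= 7 / 243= 0.03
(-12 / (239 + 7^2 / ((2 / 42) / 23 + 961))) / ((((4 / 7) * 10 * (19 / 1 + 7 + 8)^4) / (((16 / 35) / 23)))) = -696246 / 5328752238058225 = -0.00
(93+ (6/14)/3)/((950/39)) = 12714/3325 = 3.82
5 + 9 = 14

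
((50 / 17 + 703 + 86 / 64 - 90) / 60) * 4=335803 / 8160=41.15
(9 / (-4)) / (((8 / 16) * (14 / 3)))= -27 / 28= -0.96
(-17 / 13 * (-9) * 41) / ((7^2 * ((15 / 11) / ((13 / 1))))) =23001 / 245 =93.88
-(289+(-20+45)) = -314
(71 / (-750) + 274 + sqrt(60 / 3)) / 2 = 139.19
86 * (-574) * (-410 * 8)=161913920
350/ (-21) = -50/ 3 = -16.67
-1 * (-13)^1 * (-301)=-3913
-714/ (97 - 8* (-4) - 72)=-238/ 19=-12.53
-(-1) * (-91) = -91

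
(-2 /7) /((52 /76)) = -38 /91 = -0.42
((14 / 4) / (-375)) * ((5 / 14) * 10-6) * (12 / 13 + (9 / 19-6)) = -6443 / 61750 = -0.10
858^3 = 631628712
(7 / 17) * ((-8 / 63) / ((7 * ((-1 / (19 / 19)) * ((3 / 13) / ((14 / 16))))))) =13 / 459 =0.03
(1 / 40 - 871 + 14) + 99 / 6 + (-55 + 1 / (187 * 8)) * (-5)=-2114889 / 3740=-565.48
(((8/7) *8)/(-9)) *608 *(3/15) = -38912/315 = -123.53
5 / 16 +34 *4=2181 / 16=136.31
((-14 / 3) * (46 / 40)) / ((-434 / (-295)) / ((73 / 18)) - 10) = 693427 / 1245228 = 0.56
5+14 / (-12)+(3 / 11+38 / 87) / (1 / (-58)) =-37.32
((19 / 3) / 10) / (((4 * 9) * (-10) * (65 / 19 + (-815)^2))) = -361 / 136299672000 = -0.00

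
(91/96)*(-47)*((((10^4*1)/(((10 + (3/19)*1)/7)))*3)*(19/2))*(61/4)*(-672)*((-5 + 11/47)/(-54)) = 7914121738.63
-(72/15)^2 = -576/25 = -23.04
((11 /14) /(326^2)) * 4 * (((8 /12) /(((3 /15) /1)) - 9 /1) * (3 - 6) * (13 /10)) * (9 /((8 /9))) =196911 /29757280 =0.01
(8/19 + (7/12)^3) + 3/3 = 53173/32832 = 1.62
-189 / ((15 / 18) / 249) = -282366 / 5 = -56473.20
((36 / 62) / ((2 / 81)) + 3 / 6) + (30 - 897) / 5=-46309 / 310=-149.38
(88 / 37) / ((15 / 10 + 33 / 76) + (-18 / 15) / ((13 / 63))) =-39520 / 64491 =-0.61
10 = 10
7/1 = 7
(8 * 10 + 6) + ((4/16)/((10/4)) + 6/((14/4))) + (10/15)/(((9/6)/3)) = 18721/210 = 89.15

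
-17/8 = -2.12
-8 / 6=-4 / 3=-1.33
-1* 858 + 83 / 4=-837.25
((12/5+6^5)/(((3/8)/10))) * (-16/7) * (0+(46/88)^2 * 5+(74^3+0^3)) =-23246787268288/121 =-192122208828.83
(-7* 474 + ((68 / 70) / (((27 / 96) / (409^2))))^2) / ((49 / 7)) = 33124628665757434 / 694575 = 47690499464.79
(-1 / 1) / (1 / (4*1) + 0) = -4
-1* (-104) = 104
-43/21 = -2.05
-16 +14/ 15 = -226/ 15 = -15.07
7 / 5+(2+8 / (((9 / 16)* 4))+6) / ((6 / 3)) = 323 / 45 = 7.18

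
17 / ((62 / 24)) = 204 / 31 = 6.58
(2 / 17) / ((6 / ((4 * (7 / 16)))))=7 / 204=0.03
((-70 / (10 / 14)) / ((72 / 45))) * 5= -1225 / 4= -306.25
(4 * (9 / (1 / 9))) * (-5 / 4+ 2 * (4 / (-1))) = -2997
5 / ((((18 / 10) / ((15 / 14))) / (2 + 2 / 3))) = 7.94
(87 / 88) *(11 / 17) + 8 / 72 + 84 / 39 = 46219 / 15912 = 2.90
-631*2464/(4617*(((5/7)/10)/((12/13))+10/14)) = -12438272/29241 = -425.37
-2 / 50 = -1 / 25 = -0.04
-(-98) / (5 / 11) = 1078 / 5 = 215.60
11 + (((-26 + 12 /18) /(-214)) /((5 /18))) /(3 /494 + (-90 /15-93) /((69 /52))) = 1661913813 /151161575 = 10.99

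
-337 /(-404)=337 /404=0.83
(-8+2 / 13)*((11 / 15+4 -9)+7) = -1394 / 65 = -21.45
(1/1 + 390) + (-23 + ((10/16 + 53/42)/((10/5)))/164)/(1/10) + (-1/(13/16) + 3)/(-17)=980044301/6088992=160.95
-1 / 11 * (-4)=4 / 11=0.36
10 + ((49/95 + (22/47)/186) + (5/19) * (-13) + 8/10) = 655859/83049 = 7.90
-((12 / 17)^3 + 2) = -11554 / 4913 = -2.35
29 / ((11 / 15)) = 435 / 11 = 39.55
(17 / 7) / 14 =17 / 98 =0.17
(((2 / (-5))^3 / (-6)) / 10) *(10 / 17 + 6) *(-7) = -1568 / 31875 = -0.05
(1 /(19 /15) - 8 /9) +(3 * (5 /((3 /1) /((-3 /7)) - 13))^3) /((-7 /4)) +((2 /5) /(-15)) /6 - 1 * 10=-1608301 /159600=-10.08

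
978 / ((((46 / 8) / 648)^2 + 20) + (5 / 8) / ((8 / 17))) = 6570657792 / 143292769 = 45.85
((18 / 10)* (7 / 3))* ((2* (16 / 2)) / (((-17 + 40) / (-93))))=-31248 / 115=-271.72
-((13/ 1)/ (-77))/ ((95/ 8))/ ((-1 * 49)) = -104/ 358435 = -0.00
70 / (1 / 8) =560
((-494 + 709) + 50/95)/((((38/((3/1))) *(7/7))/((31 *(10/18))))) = 211575/722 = 293.04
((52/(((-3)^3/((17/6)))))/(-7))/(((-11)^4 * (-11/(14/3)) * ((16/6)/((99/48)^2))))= -221/6133248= -0.00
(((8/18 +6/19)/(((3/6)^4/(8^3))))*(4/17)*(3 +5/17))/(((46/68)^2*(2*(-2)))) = -238551040/90459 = -2637.12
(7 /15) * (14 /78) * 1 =49 /585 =0.08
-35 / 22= -1.59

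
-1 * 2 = -2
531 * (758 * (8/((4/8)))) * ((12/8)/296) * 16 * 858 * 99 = 1641071285568/37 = 44353277988.32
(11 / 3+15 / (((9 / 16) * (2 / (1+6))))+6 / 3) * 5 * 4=1980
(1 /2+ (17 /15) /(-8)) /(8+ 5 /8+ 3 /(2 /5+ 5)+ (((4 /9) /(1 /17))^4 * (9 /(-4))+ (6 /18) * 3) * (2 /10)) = -10449 /42489215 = -0.00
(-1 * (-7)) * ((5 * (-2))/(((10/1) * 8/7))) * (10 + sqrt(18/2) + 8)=-1029/8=-128.62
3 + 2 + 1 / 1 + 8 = 14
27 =27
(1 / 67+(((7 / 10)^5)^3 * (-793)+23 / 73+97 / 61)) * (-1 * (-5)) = -550355701174032166449 / 59670200000000000000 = -9.22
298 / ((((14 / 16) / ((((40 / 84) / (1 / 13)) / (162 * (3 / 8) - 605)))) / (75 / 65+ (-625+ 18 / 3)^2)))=-474998458880 / 320019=-1484282.05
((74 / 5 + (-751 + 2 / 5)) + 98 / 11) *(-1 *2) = 79958 / 55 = 1453.78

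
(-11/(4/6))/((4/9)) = -297/8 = -37.12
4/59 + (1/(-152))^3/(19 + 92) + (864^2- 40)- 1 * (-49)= 17168743590323653/22998830592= 746505.07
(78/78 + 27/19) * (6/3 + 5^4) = 1518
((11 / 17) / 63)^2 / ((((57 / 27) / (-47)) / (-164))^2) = 1406.27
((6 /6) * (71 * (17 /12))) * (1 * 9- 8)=1207 /12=100.58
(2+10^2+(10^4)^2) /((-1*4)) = -50000051 /2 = -25000025.50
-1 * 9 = -9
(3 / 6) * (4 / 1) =2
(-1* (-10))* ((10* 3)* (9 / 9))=300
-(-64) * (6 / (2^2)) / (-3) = -32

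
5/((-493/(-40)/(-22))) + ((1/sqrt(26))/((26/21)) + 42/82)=-170047/20213 + 21 * sqrt(26)/676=-8.25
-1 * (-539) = 539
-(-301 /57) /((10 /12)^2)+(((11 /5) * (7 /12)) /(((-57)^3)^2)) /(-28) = 312956886223241 /41155736698800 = 7.60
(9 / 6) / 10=3 / 20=0.15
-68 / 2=-34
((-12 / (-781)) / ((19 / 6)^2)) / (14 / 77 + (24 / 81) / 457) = 2665224 / 317388673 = 0.01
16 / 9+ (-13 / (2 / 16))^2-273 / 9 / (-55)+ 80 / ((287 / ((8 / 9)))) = 170771239 / 15785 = 10818.58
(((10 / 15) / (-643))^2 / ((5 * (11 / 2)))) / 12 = 2 / 613971765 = 0.00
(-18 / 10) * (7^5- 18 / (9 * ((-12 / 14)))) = -151284 / 5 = -30256.80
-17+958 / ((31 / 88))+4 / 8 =167585 / 62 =2702.98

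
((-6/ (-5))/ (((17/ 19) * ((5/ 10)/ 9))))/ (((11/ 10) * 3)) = 1368/ 187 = 7.32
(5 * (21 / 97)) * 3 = 315 / 97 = 3.25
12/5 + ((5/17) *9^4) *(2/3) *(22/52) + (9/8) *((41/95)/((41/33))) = 91885341/167960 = 547.07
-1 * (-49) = 49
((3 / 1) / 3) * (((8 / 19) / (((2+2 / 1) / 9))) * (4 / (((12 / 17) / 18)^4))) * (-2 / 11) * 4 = -243547236 / 209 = -1165297.78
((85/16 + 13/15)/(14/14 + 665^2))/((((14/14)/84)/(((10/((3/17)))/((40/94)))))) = 0.16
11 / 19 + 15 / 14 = 1.65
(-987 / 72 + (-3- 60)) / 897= -0.09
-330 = -330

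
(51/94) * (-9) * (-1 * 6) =1377/47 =29.30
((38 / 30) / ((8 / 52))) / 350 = 247 / 10500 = 0.02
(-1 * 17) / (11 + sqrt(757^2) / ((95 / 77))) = -1615 / 59334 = -0.03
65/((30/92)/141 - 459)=-140530/992353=-0.14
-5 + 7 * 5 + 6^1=36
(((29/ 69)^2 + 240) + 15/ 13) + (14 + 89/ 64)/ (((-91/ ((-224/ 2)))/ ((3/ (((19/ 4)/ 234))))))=3575885362/ 1175967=3040.80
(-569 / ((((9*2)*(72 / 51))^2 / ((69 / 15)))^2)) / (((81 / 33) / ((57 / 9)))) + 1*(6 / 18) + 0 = 0.26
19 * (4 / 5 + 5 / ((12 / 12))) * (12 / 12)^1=551 / 5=110.20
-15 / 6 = -5 / 2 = -2.50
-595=-595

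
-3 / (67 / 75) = -225 / 67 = -3.36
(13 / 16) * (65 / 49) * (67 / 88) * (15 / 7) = 849225 / 482944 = 1.76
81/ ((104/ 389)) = 31509/ 104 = 302.97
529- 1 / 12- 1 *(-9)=6455 / 12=537.92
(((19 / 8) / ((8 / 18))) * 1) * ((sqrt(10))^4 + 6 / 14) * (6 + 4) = 601065 / 112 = 5366.65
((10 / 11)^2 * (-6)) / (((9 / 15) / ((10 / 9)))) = -10000 / 1089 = -9.18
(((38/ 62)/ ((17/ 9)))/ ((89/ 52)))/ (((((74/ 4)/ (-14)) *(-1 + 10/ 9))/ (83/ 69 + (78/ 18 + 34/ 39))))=-330257088/ 39914453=-8.27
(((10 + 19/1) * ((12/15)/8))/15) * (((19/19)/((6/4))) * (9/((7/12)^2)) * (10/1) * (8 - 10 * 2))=-100224/245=-409.08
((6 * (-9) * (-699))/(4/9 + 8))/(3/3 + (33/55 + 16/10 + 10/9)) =7643565/7372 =1036.84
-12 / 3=-4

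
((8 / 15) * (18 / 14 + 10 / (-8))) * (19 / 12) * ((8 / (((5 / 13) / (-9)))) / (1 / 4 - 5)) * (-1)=-208 / 175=-1.19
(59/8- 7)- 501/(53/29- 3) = 58167/136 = 427.70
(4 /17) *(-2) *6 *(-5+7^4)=-115008 /17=-6765.18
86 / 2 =43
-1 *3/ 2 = -3/ 2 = -1.50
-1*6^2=-36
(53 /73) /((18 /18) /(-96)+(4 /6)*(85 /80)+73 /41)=208608 /712115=0.29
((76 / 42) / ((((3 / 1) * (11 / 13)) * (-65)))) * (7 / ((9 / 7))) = -266 / 4455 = -0.06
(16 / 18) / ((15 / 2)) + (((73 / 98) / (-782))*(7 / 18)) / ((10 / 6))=349679 / 2955960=0.12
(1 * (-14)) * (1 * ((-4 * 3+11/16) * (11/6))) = 13937/48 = 290.35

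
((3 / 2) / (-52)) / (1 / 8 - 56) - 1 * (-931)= 1803348 / 1937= 931.00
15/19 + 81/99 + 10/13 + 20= 22.38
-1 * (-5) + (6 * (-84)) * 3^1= -1507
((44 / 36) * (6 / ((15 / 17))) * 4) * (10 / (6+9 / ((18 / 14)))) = 2992 / 117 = 25.57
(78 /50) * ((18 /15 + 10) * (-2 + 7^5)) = 7340424 /25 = 293616.96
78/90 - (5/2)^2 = -323/60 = -5.38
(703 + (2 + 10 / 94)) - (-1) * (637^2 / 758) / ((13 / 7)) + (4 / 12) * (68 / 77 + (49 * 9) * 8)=17855343731 / 8229606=2169.65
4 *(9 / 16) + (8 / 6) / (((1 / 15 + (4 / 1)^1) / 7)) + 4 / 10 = 6033 / 1220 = 4.95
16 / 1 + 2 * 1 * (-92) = -168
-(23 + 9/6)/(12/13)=-637/24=-26.54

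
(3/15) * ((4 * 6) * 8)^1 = 192/5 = 38.40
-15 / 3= -5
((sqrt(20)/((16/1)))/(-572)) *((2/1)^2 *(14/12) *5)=-35 *sqrt(5)/6864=-0.01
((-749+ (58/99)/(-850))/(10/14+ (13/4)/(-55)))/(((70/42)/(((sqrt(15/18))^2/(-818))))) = 220599428/315700965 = 0.70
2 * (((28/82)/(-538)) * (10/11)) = -140/121319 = -0.00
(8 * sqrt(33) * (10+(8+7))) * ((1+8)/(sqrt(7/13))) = 1800 * sqrt(3003)/7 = 14091.33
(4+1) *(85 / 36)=425 / 36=11.81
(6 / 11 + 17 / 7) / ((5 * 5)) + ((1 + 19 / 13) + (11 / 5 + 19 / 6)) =1193267 / 150150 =7.95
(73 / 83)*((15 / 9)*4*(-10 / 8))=-1825 / 249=-7.33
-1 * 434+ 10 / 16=-3467 / 8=-433.38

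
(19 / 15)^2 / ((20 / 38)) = 6859 / 2250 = 3.05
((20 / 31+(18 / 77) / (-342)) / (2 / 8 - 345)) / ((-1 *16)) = 29229 / 250167148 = 0.00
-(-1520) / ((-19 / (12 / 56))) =-120 / 7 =-17.14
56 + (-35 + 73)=94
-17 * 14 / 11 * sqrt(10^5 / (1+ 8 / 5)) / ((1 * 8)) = -14875 * sqrt(26) / 143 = -530.41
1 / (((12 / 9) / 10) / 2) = 15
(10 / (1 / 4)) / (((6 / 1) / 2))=13.33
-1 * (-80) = 80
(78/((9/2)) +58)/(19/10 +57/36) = 21.63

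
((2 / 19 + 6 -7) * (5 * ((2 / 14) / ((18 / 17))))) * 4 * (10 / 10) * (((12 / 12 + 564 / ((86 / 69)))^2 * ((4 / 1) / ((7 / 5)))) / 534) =-10990352128900 / 4136569857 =-2656.88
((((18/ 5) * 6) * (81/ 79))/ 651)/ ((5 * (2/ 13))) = 18954/ 428575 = 0.04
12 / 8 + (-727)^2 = 1057061 / 2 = 528530.50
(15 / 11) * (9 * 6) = 73.64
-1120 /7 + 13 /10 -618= -776.70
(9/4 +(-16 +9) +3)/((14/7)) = -7/8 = -0.88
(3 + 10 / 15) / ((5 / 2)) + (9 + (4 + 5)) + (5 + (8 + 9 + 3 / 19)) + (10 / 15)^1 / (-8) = 47357 / 1140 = 41.54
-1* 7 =-7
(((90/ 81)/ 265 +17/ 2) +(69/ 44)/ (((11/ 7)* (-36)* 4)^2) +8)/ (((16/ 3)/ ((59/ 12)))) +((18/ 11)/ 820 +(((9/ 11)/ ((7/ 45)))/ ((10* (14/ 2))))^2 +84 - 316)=-13318579258615925683/ 61438929633607680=-216.78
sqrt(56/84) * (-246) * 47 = -3854 * sqrt(6) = -9440.33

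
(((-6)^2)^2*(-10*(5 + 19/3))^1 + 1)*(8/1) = -1175032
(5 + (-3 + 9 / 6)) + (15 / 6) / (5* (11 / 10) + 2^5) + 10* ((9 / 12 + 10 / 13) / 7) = 5.74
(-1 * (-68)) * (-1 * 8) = -544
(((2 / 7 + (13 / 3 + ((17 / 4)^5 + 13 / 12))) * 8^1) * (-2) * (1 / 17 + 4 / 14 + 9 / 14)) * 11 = -77393920285 / 319872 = -241952.78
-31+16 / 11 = -325 / 11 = -29.55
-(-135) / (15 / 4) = 36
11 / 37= 0.30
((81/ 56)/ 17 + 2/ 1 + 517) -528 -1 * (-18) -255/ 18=-14513/ 2856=-5.08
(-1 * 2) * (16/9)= -32/9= -3.56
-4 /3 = -1.33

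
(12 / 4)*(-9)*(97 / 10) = -2619 / 10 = -261.90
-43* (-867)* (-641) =-23897121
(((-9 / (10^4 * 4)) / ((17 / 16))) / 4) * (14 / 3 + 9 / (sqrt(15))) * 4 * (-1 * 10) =27 * sqrt(15) / 21250 + 21 / 2125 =0.01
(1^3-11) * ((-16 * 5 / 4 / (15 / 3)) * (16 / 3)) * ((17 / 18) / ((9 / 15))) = 27200 / 81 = 335.80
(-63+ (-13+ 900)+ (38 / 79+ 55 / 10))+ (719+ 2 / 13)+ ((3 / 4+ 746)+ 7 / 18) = 84897833 / 36972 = 2296.27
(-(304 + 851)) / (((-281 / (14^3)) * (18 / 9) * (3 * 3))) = 528220 / 843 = 626.60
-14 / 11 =-1.27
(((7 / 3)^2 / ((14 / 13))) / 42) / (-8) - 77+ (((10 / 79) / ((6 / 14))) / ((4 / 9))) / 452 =-594000167 / 7712928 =-77.01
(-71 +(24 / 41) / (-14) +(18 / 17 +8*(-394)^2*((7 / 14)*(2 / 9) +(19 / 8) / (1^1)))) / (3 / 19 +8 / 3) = 2575846918607 / 2356557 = 1093055.22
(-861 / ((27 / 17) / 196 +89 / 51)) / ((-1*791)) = 1229508 / 1980325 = 0.62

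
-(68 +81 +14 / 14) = -150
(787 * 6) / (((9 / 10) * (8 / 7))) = 27545 / 6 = 4590.83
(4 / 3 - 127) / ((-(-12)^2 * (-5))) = -377 / 2160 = -0.17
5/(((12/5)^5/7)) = 109375/248832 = 0.44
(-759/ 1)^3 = -437245479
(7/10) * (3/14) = 3/20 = 0.15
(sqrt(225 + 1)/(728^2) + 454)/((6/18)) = 3 * sqrt(226)/529984 + 1362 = 1362.00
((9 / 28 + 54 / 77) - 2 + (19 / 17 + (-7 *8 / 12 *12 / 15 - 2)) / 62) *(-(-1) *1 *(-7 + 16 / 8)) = 365809 / 69564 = 5.26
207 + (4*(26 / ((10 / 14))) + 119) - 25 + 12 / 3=2253 / 5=450.60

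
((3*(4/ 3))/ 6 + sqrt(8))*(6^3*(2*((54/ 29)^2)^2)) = 2448880128/ 707281 + 7346640384*sqrt(2)/ 707281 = 18152.05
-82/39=-2.10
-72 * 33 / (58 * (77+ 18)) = -1188 / 2755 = -0.43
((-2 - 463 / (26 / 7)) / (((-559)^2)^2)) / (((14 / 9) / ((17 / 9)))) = -55981 / 35542552631404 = -0.00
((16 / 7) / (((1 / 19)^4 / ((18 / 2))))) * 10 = 187662240 / 7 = 26808891.43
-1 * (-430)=430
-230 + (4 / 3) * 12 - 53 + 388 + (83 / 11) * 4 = 1663 / 11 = 151.18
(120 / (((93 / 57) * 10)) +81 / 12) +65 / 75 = 27847 / 1860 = 14.97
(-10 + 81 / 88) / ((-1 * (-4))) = -2.27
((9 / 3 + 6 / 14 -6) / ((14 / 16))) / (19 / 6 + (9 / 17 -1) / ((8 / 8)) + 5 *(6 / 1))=-14688 / 163415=-0.09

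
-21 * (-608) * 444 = 5668992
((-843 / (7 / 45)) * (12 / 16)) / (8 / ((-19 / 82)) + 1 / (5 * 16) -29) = 43245900 / 675787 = 63.99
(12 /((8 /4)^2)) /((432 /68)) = 17 /36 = 0.47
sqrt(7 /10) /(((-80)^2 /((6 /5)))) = 3 * sqrt(70) /160000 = 0.00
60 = 60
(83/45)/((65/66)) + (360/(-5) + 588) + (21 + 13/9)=1580428/2925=540.32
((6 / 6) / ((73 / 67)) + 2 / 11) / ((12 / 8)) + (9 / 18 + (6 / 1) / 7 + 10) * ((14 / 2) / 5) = 400691 / 24090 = 16.63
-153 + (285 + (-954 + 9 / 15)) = -4107 / 5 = -821.40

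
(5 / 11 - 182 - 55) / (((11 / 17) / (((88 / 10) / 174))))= -18.49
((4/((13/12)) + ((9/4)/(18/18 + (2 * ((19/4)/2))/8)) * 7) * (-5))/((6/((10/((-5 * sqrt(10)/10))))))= 5000 * sqrt(10)/221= 71.54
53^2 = 2809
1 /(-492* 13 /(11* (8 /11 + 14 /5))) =-0.01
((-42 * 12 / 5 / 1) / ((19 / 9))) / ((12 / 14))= -5292 / 95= -55.71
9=9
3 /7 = 0.43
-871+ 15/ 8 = -6953/ 8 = -869.12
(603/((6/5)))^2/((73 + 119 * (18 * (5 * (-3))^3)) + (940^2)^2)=1010025/3122966923292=0.00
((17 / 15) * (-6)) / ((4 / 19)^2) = -153.42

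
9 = 9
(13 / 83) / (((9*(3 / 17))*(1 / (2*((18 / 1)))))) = 884 / 249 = 3.55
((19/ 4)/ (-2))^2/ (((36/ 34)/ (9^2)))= 55233/ 128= 431.51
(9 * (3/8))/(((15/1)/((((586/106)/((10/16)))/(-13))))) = -2637/17225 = -0.15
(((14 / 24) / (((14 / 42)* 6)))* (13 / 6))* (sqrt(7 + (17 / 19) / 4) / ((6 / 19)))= 5.38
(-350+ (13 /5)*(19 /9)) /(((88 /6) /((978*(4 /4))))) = -2526989 /110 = -22972.63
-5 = -5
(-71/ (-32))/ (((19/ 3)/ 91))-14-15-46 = -26217/ 608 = -43.12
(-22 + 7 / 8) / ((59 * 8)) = -169 / 3776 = -0.04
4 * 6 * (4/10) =48/5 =9.60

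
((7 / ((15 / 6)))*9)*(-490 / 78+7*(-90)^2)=18572862 / 13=1428681.69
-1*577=-577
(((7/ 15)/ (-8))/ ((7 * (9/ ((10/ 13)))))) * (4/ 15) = -1/ 5265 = -0.00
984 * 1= 984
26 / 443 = 0.06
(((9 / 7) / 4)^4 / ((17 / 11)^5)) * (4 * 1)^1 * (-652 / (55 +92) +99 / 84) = -674498498355 / 42763457585408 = -0.02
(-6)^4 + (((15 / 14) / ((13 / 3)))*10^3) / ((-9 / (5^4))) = -15874.33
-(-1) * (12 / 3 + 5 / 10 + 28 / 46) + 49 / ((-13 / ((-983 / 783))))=4607747 / 468234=9.84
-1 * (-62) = 62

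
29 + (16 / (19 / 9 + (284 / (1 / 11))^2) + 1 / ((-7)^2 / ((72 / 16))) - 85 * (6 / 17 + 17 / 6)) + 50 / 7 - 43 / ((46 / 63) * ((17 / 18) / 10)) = -858.15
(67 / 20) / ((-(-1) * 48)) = 67 / 960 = 0.07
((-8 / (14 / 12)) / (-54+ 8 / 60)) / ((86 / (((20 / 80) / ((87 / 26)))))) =195 / 1763258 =0.00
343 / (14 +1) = 343 / 15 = 22.87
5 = 5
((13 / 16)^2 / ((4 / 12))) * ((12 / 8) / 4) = 1521 / 2048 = 0.74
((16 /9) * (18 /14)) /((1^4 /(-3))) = -48 /7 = -6.86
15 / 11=1.36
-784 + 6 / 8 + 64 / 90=-140857 / 180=-782.54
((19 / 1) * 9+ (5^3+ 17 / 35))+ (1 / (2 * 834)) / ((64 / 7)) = 296.49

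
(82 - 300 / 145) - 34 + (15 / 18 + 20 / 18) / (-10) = 47749 / 1044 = 45.74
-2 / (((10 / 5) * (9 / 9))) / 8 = -1 / 8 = -0.12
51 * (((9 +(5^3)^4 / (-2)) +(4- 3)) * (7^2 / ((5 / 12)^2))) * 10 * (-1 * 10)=175710923105760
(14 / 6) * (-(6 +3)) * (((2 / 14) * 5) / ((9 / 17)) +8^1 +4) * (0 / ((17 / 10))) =0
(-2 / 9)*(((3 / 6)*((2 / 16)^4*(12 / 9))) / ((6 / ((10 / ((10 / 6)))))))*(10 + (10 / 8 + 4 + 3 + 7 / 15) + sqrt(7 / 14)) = -1123 / 1658880 - sqrt(2) / 55296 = -0.00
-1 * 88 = -88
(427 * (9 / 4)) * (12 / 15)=3843 / 5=768.60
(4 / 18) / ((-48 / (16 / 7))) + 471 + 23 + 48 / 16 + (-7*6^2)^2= 12096187 / 189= 64000.99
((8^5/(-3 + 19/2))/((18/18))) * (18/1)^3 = 382205952/13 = 29400457.85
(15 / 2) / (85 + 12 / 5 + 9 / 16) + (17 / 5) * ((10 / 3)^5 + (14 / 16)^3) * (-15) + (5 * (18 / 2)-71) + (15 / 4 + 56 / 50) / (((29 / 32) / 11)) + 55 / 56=-31084379935667587 / 1481080204800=-20987.64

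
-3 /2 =-1.50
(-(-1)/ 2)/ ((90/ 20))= 1/ 9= 0.11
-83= -83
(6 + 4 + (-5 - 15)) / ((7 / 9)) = -90 / 7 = -12.86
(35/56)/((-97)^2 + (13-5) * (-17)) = 0.00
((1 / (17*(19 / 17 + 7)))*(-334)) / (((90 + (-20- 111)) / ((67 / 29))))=11189 / 82041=0.14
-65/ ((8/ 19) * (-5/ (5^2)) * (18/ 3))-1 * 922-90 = -883.35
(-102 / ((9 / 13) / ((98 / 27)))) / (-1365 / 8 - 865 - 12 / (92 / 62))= 7970144 / 15555483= 0.51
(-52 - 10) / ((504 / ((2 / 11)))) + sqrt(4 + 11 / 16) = -31 / 1386 + 5*sqrt(3) / 4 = 2.14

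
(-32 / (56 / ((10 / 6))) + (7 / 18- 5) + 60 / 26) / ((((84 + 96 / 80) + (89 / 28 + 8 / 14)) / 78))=-106660 / 37359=-2.86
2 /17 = 0.12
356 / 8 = 89 / 2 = 44.50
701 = 701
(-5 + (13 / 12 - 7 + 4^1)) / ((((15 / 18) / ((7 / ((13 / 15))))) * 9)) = -581 / 78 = -7.45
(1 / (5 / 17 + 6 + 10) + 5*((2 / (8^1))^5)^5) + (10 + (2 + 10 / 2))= 5321002959738242409 / 311874274195406848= 17.06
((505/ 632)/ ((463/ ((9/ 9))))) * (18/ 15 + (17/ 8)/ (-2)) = 1111/ 4681856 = 0.00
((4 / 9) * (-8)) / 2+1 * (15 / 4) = 71 / 36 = 1.97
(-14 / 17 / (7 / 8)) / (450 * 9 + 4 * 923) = -8 / 65807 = -0.00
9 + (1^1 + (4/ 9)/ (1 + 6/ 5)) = 1010/ 99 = 10.20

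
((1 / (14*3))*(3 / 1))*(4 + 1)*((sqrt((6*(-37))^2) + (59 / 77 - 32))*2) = 73445 / 539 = 136.26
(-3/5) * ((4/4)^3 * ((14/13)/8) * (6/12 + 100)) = -4221/520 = -8.12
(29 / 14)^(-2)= 196 / 841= 0.23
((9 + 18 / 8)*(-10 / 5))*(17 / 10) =-153 / 4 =-38.25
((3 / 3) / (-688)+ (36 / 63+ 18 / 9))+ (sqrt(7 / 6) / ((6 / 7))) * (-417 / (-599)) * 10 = 12377 / 4816+ 4865 * sqrt(42) / 3594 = 11.34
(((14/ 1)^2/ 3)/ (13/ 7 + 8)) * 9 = 1372/ 23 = 59.65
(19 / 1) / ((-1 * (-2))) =19 / 2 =9.50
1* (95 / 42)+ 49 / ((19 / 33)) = 87.37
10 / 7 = 1.43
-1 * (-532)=532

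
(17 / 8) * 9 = 153 / 8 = 19.12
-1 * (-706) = 706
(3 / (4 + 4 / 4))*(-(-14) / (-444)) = -7 / 370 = -0.02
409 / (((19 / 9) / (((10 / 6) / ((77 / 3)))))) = 18405 / 1463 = 12.58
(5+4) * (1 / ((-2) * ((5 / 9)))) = -81 / 10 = -8.10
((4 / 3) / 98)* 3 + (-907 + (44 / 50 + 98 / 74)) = -41008014 / 45325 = -904.75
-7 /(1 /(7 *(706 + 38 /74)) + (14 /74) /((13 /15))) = -616117229 /19231432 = -32.04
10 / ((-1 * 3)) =-10 / 3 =-3.33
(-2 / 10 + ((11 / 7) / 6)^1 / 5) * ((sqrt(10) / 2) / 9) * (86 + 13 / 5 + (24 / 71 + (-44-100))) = 605957 * sqrt(10) / 1341900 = 1.43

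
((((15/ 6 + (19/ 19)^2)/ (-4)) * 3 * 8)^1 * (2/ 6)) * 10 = -70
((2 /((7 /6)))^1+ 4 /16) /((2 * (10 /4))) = 11 /28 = 0.39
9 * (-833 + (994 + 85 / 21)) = 10398 / 7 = 1485.43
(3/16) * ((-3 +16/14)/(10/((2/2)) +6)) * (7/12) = -13/1024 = -0.01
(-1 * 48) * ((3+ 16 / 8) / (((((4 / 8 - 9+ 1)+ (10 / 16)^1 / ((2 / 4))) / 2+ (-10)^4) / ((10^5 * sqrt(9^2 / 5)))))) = -9662.83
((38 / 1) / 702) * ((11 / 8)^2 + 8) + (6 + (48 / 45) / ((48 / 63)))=297101 / 37440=7.94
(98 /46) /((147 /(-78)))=-26 /23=-1.13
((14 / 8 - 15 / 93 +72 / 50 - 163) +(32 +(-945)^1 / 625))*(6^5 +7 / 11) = -171684031113 / 170500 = -1006944.46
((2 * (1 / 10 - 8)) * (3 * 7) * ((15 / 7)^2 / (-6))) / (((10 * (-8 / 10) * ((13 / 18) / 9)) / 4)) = -287955 / 182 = -1582.17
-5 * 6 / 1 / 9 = -10 / 3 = -3.33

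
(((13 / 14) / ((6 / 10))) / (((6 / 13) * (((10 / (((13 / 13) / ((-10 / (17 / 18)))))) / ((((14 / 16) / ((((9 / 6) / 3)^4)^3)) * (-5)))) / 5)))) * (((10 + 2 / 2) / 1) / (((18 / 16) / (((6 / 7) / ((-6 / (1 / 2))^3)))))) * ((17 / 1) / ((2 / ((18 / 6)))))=-5372510 / 15309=-350.94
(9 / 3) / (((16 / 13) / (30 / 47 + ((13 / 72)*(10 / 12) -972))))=-256353149 / 108288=-2367.33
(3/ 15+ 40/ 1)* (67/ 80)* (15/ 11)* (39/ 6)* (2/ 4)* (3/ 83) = 1575639/ 292160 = 5.39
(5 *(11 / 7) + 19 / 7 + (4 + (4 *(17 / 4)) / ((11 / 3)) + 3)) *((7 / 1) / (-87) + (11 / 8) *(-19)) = -5198115 / 8932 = -581.97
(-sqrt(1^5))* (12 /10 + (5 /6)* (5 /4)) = -269 /120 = -2.24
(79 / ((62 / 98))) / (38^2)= 3871 / 44764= 0.09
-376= -376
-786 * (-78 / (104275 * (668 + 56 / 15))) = 45981 / 52533745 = 0.00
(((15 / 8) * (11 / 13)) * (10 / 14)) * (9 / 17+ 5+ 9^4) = 7084275 / 952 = 7441.47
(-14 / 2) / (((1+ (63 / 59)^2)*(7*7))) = -3481 / 52150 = -0.07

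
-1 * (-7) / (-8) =-7 / 8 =-0.88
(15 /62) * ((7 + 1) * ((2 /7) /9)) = 40 /651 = 0.06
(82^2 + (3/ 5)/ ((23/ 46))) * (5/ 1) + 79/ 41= 1378745/ 41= 33627.93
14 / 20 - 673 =-6723 / 10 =-672.30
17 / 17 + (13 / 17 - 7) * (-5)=547 / 17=32.18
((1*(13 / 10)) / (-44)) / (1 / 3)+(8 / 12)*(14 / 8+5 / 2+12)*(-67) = -958217 / 1320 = -725.92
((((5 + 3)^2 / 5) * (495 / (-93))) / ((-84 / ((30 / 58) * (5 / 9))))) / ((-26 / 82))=-180400 / 245427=-0.74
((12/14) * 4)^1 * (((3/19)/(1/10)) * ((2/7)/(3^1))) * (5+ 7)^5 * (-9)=-1074954240/931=-1154623.24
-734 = -734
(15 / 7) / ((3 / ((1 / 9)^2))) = 5 / 567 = 0.01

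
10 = 10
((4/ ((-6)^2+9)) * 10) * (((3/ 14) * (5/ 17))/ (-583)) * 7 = -20/ 29733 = -0.00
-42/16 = -21/8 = -2.62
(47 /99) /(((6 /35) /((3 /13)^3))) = 1645 /48334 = 0.03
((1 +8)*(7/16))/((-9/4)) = -7/4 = -1.75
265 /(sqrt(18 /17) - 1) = 4505+795 * sqrt(34) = 9140.61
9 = 9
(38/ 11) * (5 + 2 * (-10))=-570/ 11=-51.82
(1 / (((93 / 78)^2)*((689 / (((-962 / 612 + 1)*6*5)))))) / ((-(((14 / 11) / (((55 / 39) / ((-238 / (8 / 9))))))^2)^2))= 1071794405000000 / 208610667416935587884671773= 0.00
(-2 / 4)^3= -0.12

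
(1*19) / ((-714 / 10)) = -95 / 357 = -0.27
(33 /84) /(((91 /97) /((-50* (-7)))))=146.57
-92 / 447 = -0.21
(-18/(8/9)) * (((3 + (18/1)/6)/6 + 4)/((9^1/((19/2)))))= -855/8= -106.88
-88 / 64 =-11 / 8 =-1.38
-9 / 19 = -0.47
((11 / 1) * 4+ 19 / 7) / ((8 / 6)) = 981 / 28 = 35.04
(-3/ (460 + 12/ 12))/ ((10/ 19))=-0.01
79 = 79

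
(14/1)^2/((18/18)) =196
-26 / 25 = -1.04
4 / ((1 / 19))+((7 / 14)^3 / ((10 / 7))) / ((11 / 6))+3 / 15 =76.25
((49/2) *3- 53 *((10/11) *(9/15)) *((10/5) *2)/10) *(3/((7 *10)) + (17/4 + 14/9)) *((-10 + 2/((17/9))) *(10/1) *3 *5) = -635929962/1309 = -485813.57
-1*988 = -988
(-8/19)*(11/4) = -22/19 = -1.16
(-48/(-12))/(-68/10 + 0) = -10/17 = -0.59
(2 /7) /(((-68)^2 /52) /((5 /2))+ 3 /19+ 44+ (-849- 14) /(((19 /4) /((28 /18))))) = -22230 /15786071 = -0.00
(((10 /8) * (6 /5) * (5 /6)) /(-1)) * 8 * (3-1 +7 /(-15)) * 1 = -46 /3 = -15.33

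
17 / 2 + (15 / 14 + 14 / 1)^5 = 418231773555 / 537824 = 777636.87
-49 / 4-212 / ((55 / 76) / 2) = -131591 / 220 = -598.14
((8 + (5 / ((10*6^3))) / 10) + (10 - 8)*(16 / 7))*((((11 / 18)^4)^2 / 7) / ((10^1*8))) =81492172713127 / 186616420378214400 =0.00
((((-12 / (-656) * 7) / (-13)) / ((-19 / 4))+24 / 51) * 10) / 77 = 813730 / 13256243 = 0.06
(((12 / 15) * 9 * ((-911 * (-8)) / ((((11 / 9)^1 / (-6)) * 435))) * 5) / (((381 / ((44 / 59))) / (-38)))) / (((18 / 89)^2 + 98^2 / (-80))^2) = 1201035146676756480 / 78542021990582133457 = 0.02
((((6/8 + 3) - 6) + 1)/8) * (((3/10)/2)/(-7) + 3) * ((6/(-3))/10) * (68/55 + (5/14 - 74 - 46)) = -38019141/3449600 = -11.02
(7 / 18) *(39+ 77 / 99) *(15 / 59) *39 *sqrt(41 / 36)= 81445 *sqrt(41) / 3186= 163.69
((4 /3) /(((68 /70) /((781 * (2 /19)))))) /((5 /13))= 284284 /969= 293.38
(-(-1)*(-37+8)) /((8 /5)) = -145 /8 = -18.12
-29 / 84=-0.35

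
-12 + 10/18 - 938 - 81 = -9274/9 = -1030.44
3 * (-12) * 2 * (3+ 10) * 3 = -2808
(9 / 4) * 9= 81 / 4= 20.25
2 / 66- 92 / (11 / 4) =-1103 / 33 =-33.42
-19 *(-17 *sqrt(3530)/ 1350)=323 *sqrt(3530)/ 1350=14.22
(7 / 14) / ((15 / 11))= 11 / 30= 0.37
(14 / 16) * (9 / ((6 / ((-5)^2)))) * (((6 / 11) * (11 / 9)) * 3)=525 / 8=65.62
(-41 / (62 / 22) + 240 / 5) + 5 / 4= 4303 / 124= 34.70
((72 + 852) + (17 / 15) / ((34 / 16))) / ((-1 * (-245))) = 13868 / 3675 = 3.77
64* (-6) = -384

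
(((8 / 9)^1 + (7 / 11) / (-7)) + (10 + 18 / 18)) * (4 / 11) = 4672 / 1089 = 4.29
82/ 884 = 41/ 442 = 0.09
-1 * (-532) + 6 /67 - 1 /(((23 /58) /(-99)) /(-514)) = -196923046 /1541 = -127789.13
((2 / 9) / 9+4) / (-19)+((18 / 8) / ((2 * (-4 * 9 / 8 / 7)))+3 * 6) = 98731 / 6156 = 16.04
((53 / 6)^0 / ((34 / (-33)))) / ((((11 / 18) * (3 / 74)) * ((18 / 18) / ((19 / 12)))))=-2109 / 34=-62.03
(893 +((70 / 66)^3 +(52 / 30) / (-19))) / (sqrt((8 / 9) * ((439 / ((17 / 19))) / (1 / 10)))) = 1526238533 * sqrt(708985) / 94920997050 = 13.54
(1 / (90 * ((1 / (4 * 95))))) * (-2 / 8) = -19 / 18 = -1.06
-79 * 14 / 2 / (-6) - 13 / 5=2687 / 30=89.57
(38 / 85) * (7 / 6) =133 / 255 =0.52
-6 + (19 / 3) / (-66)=-1207 / 198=-6.10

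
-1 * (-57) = 57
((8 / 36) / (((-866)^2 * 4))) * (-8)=-1 / 1687401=-0.00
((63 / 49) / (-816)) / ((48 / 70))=-5 / 2176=-0.00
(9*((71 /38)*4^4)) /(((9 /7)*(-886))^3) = -389648 /133798054473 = -0.00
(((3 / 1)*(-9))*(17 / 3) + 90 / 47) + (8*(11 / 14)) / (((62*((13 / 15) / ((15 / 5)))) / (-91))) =-266661 / 1457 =-183.02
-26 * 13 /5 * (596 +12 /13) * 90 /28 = -907920 /7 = -129702.86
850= 850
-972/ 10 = -486/ 5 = -97.20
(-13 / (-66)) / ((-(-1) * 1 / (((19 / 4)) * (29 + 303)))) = 20501 / 66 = 310.62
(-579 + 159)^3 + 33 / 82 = -74087999.60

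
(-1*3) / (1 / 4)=-12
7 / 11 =0.64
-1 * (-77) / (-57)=-77 / 57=-1.35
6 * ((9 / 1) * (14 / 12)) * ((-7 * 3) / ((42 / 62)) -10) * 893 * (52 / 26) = -4613238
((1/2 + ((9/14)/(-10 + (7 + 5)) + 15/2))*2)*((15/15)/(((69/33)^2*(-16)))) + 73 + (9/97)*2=838468383/11494112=72.95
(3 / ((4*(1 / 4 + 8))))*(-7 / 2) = -7 / 22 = -0.32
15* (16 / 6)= 40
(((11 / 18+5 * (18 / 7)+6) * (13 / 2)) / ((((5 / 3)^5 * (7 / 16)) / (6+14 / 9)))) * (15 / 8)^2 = 14637051 / 24500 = 597.43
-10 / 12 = -5 / 6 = -0.83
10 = 10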